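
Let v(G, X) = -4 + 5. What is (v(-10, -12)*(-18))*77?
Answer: -1386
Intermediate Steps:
v(G, X) = 1
(v(-10, -12)*(-18))*77 = (1*(-18))*77 = -18*77 = -1386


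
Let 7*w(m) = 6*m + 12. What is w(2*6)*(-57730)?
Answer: -692760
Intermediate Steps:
w(m) = 12/7 + 6*m/7 (w(m) = (6*m + 12)/7 = (12 + 6*m)/7 = 12/7 + 6*m/7)
w(2*6)*(-57730) = (12/7 + 6*(2*6)/7)*(-57730) = (12/7 + (6/7)*12)*(-57730) = (12/7 + 72/7)*(-57730) = 12*(-57730) = -692760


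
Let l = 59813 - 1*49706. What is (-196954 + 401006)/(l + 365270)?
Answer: 204052/375377 ≈ 0.54359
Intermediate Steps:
l = 10107 (l = 59813 - 49706 = 10107)
(-196954 + 401006)/(l + 365270) = (-196954 + 401006)/(10107 + 365270) = 204052/375377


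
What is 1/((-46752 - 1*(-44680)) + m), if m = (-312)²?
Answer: 1/95272 ≈ 1.0496e-5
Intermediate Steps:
m = 97344
1/((-46752 - 1*(-44680)) + m) = 1/((-46752 - 1*(-44680)) + 97344) = 1/((-46752 + 44680) + 97344) = 1/(-2072 + 97344) = 1/95272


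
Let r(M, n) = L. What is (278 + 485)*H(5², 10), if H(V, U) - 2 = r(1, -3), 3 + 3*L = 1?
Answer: 3052/3 ≈ 1017.3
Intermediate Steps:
L = -⅔ (L = -1 + (⅓)*1 = -1 + ⅓ = -⅔ ≈ -0.66667)
r(M, n) = -⅔
H(V, U) = 4/3 (H(V, U) = 2 - ⅔ = 4/3)
(278 + 485)*H(5², 10) = (278 + 485)*(4/3) = 763*(4/3) = 3052/3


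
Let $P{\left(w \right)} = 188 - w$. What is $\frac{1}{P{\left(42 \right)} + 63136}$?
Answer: $\frac{1}{63282} \approx 1.5802 \cdot 10^{-5}$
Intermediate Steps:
$\frac{1}{P{\left(42 \right)} + 63136} = \frac{1}{\left(188 - 42\right) + 63136} = \frac{1}{146 + 63136} = \frac{1}{63282}$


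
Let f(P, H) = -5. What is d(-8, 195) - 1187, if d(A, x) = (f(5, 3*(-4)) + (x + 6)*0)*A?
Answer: -1147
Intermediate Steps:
d(A, x) = -5*A (d(A, x) = (-5 + (x + 6)*0)*A = (-5 + (6 + x)*0)*A = (-5 + 0)*A = -5*A)
d(-8, 195) - 1187 = -5*(-8) - 1187 = 40 - 1187 = -1147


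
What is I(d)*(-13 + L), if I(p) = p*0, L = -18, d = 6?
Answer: 0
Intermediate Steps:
I(p) = 0
I(d)*(-13 + L) = 0*(-13 - 18) = 0*(-31) = 0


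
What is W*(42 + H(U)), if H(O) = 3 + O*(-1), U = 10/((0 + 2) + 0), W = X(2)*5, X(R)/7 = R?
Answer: 2800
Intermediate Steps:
X(R) = 7*R
W = 70 (W = (7*2)*5 = 14*5 = 70)
U = 5 (U = 10/(2 + 0) = 10/2 = 10*(½) = 5)
H(O) = 3 - O
W*(42 + H(U)) = 70*(42 + (3 - 1*5)) = 70*(42 + (3 - 5)) = 70*(42 - 2) = 70*40 = 2800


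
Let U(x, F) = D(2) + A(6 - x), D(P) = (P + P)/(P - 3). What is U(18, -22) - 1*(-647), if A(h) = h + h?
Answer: 619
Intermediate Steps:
A(h) = 2*h
D(P) = 2*P/(-3 + P) (D(P) = (2*P)/(-3 + P) = 2*P/(-3 + P))
U(x, F) = 8 - 2*x (U(x, F) = 2*2/(-3 + 2) + 2*(6 - x) = 2*2/(-1) + (12 - 2*x) = 2*2*(-1) + (12 - 2*x) = -4 + (12 - 2*x) = 8 - 2*x)
U(18, -22) - 1*(-647) = (8 - 2*18) - 1*(-647) = (8 - 36) + 647 = -28 + 647 = 619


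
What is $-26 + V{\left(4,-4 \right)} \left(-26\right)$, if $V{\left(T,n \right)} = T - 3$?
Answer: $-52$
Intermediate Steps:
$V{\left(T,n \right)} = -3 + T$
$-26 + V{\left(4,-4 \right)} \left(-26\right) = -26 + \left(-3 + 4\right) \left(-26\right) = -26 + 1 \left(-26\right) = -26 - 26 = -52$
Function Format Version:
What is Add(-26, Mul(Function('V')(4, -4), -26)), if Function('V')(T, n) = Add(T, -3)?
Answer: -52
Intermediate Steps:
Function('V')(T, n) = Add(-3, T)
Add(-26, Mul(Function('V')(4, -4), -26)) = Add(-26, Mul(Add(-3, 4), -26)) = Add(-26, Mul(1, -26)) = Add(-26, -26) = -52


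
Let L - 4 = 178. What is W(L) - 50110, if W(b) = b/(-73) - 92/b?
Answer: -332900650/6643 ≈ -50113.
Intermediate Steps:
L = 182 (L = 4 + 178 = 182)
W(b) = -92/b - b/73 (W(b) = b*(-1/73) - 92/b = -b/73 - 92/b = -92/b - b/73)
W(L) - 50110 = (-92/182 - 1/73*182) - 50110 = (-92*1/182 - 182/73) - 50110 = (-46/91 - 182/73) - 50110 = -19920/6643 - 50110 = -332900650/6643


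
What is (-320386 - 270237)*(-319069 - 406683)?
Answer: 428645823496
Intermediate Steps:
(-320386 - 270237)*(-319069 - 406683) = -590623*(-725752) = 428645823496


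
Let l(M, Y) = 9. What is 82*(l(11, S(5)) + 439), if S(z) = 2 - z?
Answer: 36736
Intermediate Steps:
82*(l(11, S(5)) + 439) = 82*(9 + 439) = 82*448 = 36736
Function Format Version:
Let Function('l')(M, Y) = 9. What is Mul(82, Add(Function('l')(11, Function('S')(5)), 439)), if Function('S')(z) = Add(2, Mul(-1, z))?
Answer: 36736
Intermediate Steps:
Mul(82, Add(Function('l')(11, Function('S')(5)), 439)) = Mul(82, Add(9, 439)) = Mul(82, 448) = 36736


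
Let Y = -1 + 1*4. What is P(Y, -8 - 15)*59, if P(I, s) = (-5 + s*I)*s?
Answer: 100418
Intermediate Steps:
Y = 3 (Y = -1 + 4 = 3)
P(I, s) = s*(-5 + I*s) (P(I, s) = (-5 + I*s)*s = s*(-5 + I*s))
P(Y, -8 - 15)*59 = ((-8 - 15)*(-5 + 3*(-8 - 15)))*59 = -23*(-5 + 3*(-23))*59 = -23*(-5 - 69)*59 = -23*(-74)*59 = 1702*59 = 100418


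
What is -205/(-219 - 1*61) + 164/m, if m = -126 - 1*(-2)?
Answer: -1025/1736 ≈ -0.59044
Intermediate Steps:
m = -124 (m = -126 + 2 = -124)
-205/(-219 - 1*61) + 164/m = -205/(-219 - 1*61) + 164/(-124) = -205/(-219 - 61) + 164*(-1/124) = -205/(-280) - 41/31 = -205*(-1/280) - 41/31 = 41/56 - 41/31 = -1025/1736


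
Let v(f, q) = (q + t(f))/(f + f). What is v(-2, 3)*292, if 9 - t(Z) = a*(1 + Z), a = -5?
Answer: -511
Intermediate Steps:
t(Z) = 14 + 5*Z (t(Z) = 9 - (-5)*(1 + Z) = 9 - (-5 - 5*Z) = 9 + (5 + 5*Z) = 14 + 5*Z)
v(f, q) = (14 + q + 5*f)/(2*f) (v(f, q) = (q + (14 + 5*f))/(f + f) = (14 + q + 5*f)/((2*f)) = (14 + q + 5*f)*(1/(2*f)) = (14 + q + 5*f)/(2*f))
v(-2, 3)*292 = ((1/2)*(14 + 3 + 5*(-2))/(-2))*292 = ((1/2)*(-1/2)*(14 + 3 - 10))*292 = ((1/2)*(-1/2)*7)*292 = -7/4*292 = -511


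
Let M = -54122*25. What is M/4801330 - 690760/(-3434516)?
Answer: -33262629075/412256117657 ≈ -0.080684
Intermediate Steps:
M = -1353050
M/4801330 - 690760/(-3434516) = -1353050/4801330 - 690760/(-3434516) = -1353050*1/4801330 - 690760*(-1/3434516) = -135305/480133 + 172690/858629 = -33262629075/412256117657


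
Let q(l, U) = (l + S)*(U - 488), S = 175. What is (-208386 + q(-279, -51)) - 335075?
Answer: -487405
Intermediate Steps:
q(l, U) = (-488 + U)*(175 + l) (q(l, U) = (l + 175)*(U - 488) = (175 + l)*(-488 + U) = (-488 + U)*(175 + l))
(-208386 + q(-279, -51)) - 335075 = (-208386 + (-85400 - 488*(-279) + 175*(-51) - 51*(-279))) - 335075 = (-208386 + (-85400 + 136152 - 8925 + 14229)) - 335075 = (-208386 + 56056) - 335075 = -152330 - 335075 = -487405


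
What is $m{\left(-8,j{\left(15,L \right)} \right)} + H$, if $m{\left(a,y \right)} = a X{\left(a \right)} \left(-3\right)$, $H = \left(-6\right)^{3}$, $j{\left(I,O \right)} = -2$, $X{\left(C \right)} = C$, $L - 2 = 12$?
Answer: $-408$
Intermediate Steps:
$L = 14$ ($L = 2 + 12 = 14$)
$H = -216$
$m{\left(a,y \right)} = - 3 a^{2}$ ($m{\left(a,y \right)} = a a \left(-3\right) = a^{2} \left(-3\right) = - 3 a^{2}$)
$m{\left(-8,j{\left(15,L \right)} \right)} + H = - 3 \left(-8\right)^{2} - 216 = \left(-3\right) 64 - 216 = -192 - 216 = -408$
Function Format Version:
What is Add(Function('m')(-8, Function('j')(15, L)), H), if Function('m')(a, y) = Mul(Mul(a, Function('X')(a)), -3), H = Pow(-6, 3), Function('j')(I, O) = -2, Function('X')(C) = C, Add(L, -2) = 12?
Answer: -408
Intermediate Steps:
L = 14 (L = Add(2, 12) = 14)
H = -216
Function('m')(a, y) = Mul(-3, Pow(a, 2)) (Function('m')(a, y) = Mul(Mul(a, a), -3) = Mul(Pow(a, 2), -3) = Mul(-3, Pow(a, 2)))
Add(Function('m')(-8, Function('j')(15, L)), H) = Add(Mul(-3, Pow(-8, 2)), -216) = Add(Mul(-3, 64), -216) = Add(-192, -216) = -408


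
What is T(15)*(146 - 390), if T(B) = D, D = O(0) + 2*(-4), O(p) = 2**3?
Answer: 0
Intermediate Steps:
O(p) = 8
D = 0 (D = 8 + 2*(-4) = 8 - 8 = 0)
T(B) = 0
T(15)*(146 - 390) = 0*(146 - 390) = 0*(-244) = 0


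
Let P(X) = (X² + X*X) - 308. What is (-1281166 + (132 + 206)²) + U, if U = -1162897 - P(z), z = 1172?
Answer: -5076679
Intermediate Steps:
P(X) = -308 + 2*X² (P(X) = (X² + X²) - 308 = 2*X² - 308 = -308 + 2*X²)
U = -3909757 (U = -1162897 - (-308 + 2*1172²) = -1162897 - (-308 + 2*1373584) = -1162897 - (-308 + 2747168) = -1162897 - 1*2746860 = -1162897 - 2746860 = -3909757)
(-1281166 + (132 + 206)²) + U = (-1281166 + (132 + 206)²) - 3909757 = (-1281166 + 338²) - 3909757 = (-1281166 + 114244) - 3909757 = -1166922 - 3909757 = -5076679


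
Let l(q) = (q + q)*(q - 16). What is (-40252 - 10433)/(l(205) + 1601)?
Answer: -50685/79091 ≈ -0.64084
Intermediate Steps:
l(q) = 2*q*(-16 + q) (l(q) = (2*q)*(-16 + q) = 2*q*(-16 + q))
(-40252 - 10433)/(l(205) + 1601) = (-40252 - 10433)/(2*205*(-16 + 205) + 1601) = -50685/(2*205*189 + 1601) = -50685/(77490 + 1601) = -50685/79091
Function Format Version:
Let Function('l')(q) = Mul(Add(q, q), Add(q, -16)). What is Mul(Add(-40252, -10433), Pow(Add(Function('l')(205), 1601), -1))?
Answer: Rational(-50685, 79091) ≈ -0.64084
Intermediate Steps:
Function('l')(q) = Mul(2, q, Add(-16, q)) (Function('l')(q) = Mul(Mul(2, q), Add(-16, q)) = Mul(2, q, Add(-16, q)))
Mul(Add(-40252, -10433), Pow(Add(Function('l')(205), 1601), -1)) = Mul(Add(-40252, -10433), Pow(Add(Mul(2, 205, Add(-16, 205)), 1601), -1)) = Mul(-50685, Pow(Add(Mul(2, 205, 189), 1601), -1)) = Mul(-50685, Pow(Add(77490, 1601), -1)) = Mul(-50685, Pow(79091, -1)) = Mul(-50685, Rational(1, 79091)) = Rational(-50685, 79091)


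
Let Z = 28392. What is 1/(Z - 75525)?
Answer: -1/47133 ≈ -2.1217e-5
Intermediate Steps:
1/(Z - 75525) = 1/(28392 - 75525) = 1/(-47133) = -1/47133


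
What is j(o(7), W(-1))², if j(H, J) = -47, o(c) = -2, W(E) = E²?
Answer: 2209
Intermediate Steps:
j(o(7), W(-1))² = (-47)² = 2209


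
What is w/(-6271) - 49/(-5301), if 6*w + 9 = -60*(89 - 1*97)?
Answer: -217699/66485142 ≈ -0.0032744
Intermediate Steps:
w = 157/2 (w = -3/2 + (-60*(89 - 1*97))/6 = -3/2 + (-60*(89 - 97))/6 = -3/2 + (-60*(-8))/6 = -3/2 + (⅙)*480 = -3/2 + 80 = 157/2 ≈ 78.500)
w/(-6271) - 49/(-5301) = (157/2)/(-6271) - 49/(-5301) = (157/2)*(-1/6271) - 49*(-1/5301) = -157/12542 + 49/5301 = -217699/66485142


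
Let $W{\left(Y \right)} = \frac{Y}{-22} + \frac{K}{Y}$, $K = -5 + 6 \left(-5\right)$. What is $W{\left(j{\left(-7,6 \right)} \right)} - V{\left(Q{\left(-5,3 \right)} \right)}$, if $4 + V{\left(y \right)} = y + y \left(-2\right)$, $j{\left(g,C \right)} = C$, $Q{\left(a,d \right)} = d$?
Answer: $\frac{59}{66} \approx 0.89394$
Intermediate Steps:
$K = -35$ ($K = -5 - 30 = -35$)
$V{\left(y \right)} = -4 - y$ ($V{\left(y \right)} = -4 + \left(y + y \left(-2\right)\right) = -4 + \left(y - 2 y\right) = -4 - y$)
$W{\left(Y \right)} = - \frac{35}{Y} - \frac{Y}{22}$ ($W{\left(Y \right)} = \frac{Y}{-22} - \frac{35}{Y} = Y \left(- \frac{1}{22}\right) - \frac{35}{Y} = - \frac{Y}{22} - \frac{35}{Y} = - \frac{35}{Y} - \frac{Y}{22}$)
$W{\left(j{\left(-7,6 \right)} \right)} - V{\left(Q{\left(-5,3 \right)} \right)} = \left(- \frac{35}{6} - \frac{3}{11}\right) - \left(-4 - 3\right) = \left(\left(-35\right) \frac{1}{6} - \frac{3}{11}\right) - \left(-4 - 3\right) = \left(- \frac{35}{6} - \frac{3}{11}\right) - -7 = - \frac{403}{66} + 7 = \frac{59}{66}$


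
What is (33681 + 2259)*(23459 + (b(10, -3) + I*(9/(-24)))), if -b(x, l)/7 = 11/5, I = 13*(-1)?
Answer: 1685476383/2 ≈ 8.4274e+8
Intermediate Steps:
I = -13
b(x, l) = -77/5
(33681 + 2259)*(23459 + (b(10, -3) + I*(9/(-24)))) = (33681 + 2259)*(23459 + (-77/5 - 117/(-24))) = 35940*(23459 + (-77/5 - 117*(-1)/24)) = 35940*(23459 + (-77/5 - 13*(-3/8))) = 35940*(23459 + (-77/5 + 39/8)) = 35940*(23459 - 421/40) = 35940*(937939/40) = 1685476383/2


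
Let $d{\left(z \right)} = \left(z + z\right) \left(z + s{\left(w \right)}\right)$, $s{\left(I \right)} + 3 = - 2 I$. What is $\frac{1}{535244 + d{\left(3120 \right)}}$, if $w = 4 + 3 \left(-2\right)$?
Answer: $\frac{1}{20010284} \approx 4.9974 \cdot 10^{-8}$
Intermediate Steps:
$w = -2$ ($w = 4 - 6 = -2$)
$s{\left(I \right)} = -3 - 2 I$
$d{\left(z \right)} = 2 z \left(1 + z\right)$ ($d{\left(z \right)} = \left(z + z\right) \left(z - -1\right) = 2 z \left(z + \left(-3 + 4\right)\right) = 2 z \left(z + 1\right) = 2 z \left(1 + z\right)$)
$\frac{1}{535244 + d{\left(3120 \right)}} = \frac{1}{535244 + 2 \cdot 3120 \left(1 + 3120\right)} = \frac{1}{535244 + 2 \cdot 3120 \cdot 3121} = \frac{1}{535244 + 19475040} = \frac{1}{20010284}$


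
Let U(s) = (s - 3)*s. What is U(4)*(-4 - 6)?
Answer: -40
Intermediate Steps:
U(s) = s*(-3 + s) (U(s) = (-3 + s)*s = s*(-3 + s))
U(4)*(-4 - 6) = (4*(-3 + 4))*(-4 - 6) = (4*1)*(-10) = 4*(-10) = -40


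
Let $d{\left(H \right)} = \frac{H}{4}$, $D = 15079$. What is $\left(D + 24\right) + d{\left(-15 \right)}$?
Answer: $\frac{60397}{4} \approx 15099.0$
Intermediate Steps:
$d{\left(H \right)} = \frac{H}{4}$ ($d{\left(H \right)} = H \frac{1}{4} = \frac{H}{4}$)
$\left(D + 24\right) + d{\left(-15 \right)} = \left(15079 + 24\right) + \frac{1}{4} \left(-15\right) = 15103 - \frac{15}{4} = \frac{60397}{4}$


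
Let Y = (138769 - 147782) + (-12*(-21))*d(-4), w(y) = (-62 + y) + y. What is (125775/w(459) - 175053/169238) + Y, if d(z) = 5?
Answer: -551011715551/72433864 ≈ -7607.1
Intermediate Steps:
w(y) = -62 + 2*y
Y = -7753 (Y = (138769 - 147782) - 12*(-21)*5 = -9013 + 252*5 = -9013 + 1260 = -7753)
(125775/w(459) - 175053/169238) + Y = (125775/(-62 + 2*459) - 175053/169238) - 7753 = (125775/(-62 + 918) - 175053*1/169238) - 7753 = (125775/856 - 175053/169238) - 7753 = 10568032041/72433864 - 7753 = -551011715551/72433864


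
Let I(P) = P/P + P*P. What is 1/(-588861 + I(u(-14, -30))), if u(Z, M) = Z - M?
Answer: -1/588604 ≈ -1.6989e-6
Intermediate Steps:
I(P) = 1 + P**2
1/(-588861 + I(u(-14, -30))) = 1/(-588861 + (1 + (-14 - 1*(-30))**2)) = 1/(-588861 + (1 + (-14 + 30)**2)) = 1/(-588861 + (1 + 16**2)) = 1/(-588861 + (1 + 256)) = 1/(-588861 + 257) = 1/(-588604) = -1/588604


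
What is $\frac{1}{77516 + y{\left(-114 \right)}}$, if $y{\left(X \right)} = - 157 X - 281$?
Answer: $\frac{1}{95133} \approx 1.0512 \cdot 10^{-5}$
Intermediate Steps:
$y{\left(X \right)} = -281 - 157 X$
$\frac{1}{77516 + y{\left(-114 \right)}} = \frac{1}{77516 - -17617} = \frac{1}{77516 + \left(-281 + 17898\right)} = \frac{1}{77516 + 17617} = \frac{1}{95133}$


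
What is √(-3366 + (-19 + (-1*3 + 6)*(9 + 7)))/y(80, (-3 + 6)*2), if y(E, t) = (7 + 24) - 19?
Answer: I*√3337/12 ≈ 4.8139*I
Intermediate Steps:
y(E, t) = 12 (y(E, t) = 31 - 19 = 12)
√(-3366 + (-19 + (-1*3 + 6)*(9 + 7)))/y(80, (-3 + 6)*2) = √(-3366 + (-19 + (-1*3 + 6)*(9 + 7)))/12 = √(-3366 + (-19 + (-3 + 6)*16))*(1/12) = √(-3366 + (-19 + 3*16))*(1/12) = √(-3366 + (-19 + 48))*(1/12) = √(-3366 + 29)*(1/12) = √(-3337)*(1/12) = (I*√3337)*(1/12) = I*√3337/12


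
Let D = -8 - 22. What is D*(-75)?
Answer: 2250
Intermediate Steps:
D = -30
D*(-75) = -30*(-75) = 2250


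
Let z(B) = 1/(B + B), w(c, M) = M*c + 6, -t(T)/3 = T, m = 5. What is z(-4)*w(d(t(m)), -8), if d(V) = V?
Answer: -63/4 ≈ -15.750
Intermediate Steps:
t(T) = -3*T
w(c, M) = 6 + M*c
z(B) = 1/(2*B)
z(-4)*w(d(t(m)), -8) = ((1/2)/(-4))*(6 - (-24)*5) = ((1/2)*(-1/4))*(6 - 8*(-15)) = -(6 + 120)/8 = -1/8*126 = -63/4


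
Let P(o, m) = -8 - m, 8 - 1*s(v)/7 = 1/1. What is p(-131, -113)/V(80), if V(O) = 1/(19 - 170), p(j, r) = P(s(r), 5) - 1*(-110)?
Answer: -14647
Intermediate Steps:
s(v) = 49 (s(v) = 56 - 7/1 = 56 - 7*1 = 56 - 7 = 49)
p(j, r) = 97 (p(j, r) = (-8 - 1*5) - 1*(-110) = (-8 - 5) + 110 = -13 + 110 = 97)
V(O) = -1/151 (V(O) = 1/(-151) = -1/151)
p(-131, -113)/V(80) = 97/(-1/151) = 97*(-151) = -14647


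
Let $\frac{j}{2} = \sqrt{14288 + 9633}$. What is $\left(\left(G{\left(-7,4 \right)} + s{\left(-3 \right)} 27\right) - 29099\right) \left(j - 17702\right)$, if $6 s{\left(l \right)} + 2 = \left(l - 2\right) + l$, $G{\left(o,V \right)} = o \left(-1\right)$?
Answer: $515783174 - 58274 \sqrt{23921} \approx 5.0677 \cdot 10^{8}$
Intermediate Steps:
$G{\left(o,V \right)} = - o$
$s{\left(l \right)} = - \frac{2}{3} + \frac{l}{3}$ ($s{\left(l \right)} = - \frac{1}{3} + \frac{\left(l - 2\right) + l}{6} = - \frac{1}{3} + \frac{\left(-2 + l\right) + l}{6} = - \frac{1}{3} + \frac{-2 + 2 l}{6} = - \frac{1}{3} + \left(- \frac{1}{3} + \frac{l}{3}\right) = - \frac{2}{3} + \frac{l}{3}$)
$j = 2 \sqrt{23921}$ ($j = 2 \sqrt{14288 + 9633} = 2 \sqrt{23921} \approx 309.33$)
$\left(\left(G{\left(-7,4 \right)} + s{\left(-3 \right)} 27\right) - 29099\right) \left(j - 17702\right) = \left(\left(\left(-1\right) \left(-7\right) + \left(- \frac{2}{3} + \frac{1}{3} \left(-3\right)\right) 27\right) - 29099\right) \left(2 \sqrt{23921} - 17702\right) = \left(\left(7 + \left(- \frac{2}{3} - 1\right) 27\right) - 29099\right) \left(-17702 + 2 \sqrt{23921}\right) = \left(\left(7 - 45\right) - 29099\right) \left(-17702 + 2 \sqrt{23921}\right) = \left(-38 - 29099\right) \left(-17702 + 2 \sqrt{23921}\right) = - 29137 \left(-17702 + 2 \sqrt{23921}\right) = 515783174 - 58274 \sqrt{23921}$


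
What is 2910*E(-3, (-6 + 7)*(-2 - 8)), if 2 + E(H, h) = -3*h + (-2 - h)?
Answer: 104760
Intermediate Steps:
E(H, h) = -4 - 4*h (E(H, h) = -2 + (-3*h + (-2 - h)) = -2 + (-2 - 4*h) = -4 - 4*h)
2910*E(-3, (-6 + 7)*(-2 - 8)) = 2910*(-4 - 4*(-6 + 7)*(-2 - 8)) = 2910*(-4 - 4*(-10)) = 2910*(-4 + 40) = 2910*36 = 104760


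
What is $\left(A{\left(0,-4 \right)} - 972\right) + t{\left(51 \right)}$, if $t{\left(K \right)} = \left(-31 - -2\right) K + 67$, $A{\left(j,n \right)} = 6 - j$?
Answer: $-2378$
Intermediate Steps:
$t{\left(K \right)} = 67 - 29 K$ ($t{\left(K \right)} = \left(-31 + 2\right) K + 67 = - 29 K + 67 = 67 - 29 K$)
$\left(A{\left(0,-4 \right)} - 972\right) + t{\left(51 \right)} = \left(\left(6 - 0\right) - 972\right) + \left(67 - 1479\right) = \left(\left(6 + 0\right) - 972\right) + \left(67 - 1479\right) = \left(6 - 972\right) - 1412 = -966 - 1412 = -2378$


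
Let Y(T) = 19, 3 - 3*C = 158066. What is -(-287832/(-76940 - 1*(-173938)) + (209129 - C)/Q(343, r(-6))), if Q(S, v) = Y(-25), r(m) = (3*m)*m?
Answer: -38085336338/2764443 ≈ -13777.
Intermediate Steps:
C = -158063/3 (C = 1 - ⅓*158066 = 1 - 158066/3 = -158063/3 ≈ -52688.)
r(m) = 3*m²
Q(S, v) = 19
-(-287832/(-76940 - 1*(-173938)) + (209129 - C)/Q(343, r(-6))) = -(-287832/(-76940 - 1*(-173938)) + (209129 - 1*(-158063/3))/19) = -(-287832/(-76940 + 173938) + (209129 + 158063/3)*(1/19)) = -(-287832/96998 + (785450/3)*(1/19)) = -(-287832*1/96998 + 785450/57) = -(-143916/48499 + 785450/57) = -1*38085336338/2764443 = -38085336338/2764443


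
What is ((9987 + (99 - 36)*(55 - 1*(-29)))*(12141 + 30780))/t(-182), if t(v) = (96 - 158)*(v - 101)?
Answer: 655789959/17546 ≈ 37375.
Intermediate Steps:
t(v) = 6262 - 62*v (t(v) = -62*(-101 + v) = 6262 - 62*v)
((9987 + (99 - 36)*(55 - 1*(-29)))*(12141 + 30780))/t(-182) = ((9987 + (99 - 36)*(55 - 1*(-29)))*(12141 + 30780))/(6262 - 62*(-182)) = ((9987 + 63*(55 + 29))*42921)/(6262 + 11284) = ((9987 + 63*84)*42921)/17546 = ((9987 + 5292)*42921)*(1/17546) = (15279*42921)*(1/17546) = 655789959*(1/17546) = 655789959/17546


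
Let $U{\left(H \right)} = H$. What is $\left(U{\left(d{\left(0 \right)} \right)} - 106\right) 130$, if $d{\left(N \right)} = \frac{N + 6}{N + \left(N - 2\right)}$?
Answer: $-14170$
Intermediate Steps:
$d{\left(N \right)} = \frac{6 + N}{-2 + 2 N}$ ($d{\left(N \right)} = \frac{6 + N}{N + \left(-2 + N\right)} = \frac{6 + N}{-2 + 2 N}$)
$\left(U{\left(d{\left(0 \right)} \right)} - 106\right) 130 = \left(\frac{6 + 0}{2 \left(-1 + 0\right)} - 106\right) 130 = \left(\frac{1}{2} \frac{1}{-1} \cdot 6 - 106\right) 130 = \left(\frac{1}{2} \left(-1\right) 6 - 106\right) 130 = \left(-3 - 106\right) 130 = \left(-109\right) 130 = -14170$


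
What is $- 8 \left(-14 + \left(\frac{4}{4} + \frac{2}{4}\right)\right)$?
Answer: $100$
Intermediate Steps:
$- 8 \left(-14 + \left(\frac{4}{4} + \frac{2}{4}\right)\right) = - 8 \left(-14 + \left(4 \cdot \frac{1}{4} + 2 \cdot \frac{1}{4}\right)\right) = - 8 \left(-14 + \left(1 + \frac{1}{2}\right)\right) = - 8 \left(-14 + \frac{3}{2}\right) = \left(-8\right) \left(- \frac{25}{2}\right) = 100$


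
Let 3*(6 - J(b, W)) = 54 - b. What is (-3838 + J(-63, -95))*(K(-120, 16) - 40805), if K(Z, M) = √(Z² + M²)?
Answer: 157956155 - 30968*√229 ≈ 1.5749e+8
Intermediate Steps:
J(b, W) = -12 + b/3 (J(b, W) = 6 - (54 - b)/3 = 6 + (-18 + b/3) = -12 + b/3)
K(Z, M) = √(M² + Z²)
(-3838 + J(-63, -95))*(K(-120, 16) - 40805) = (-3838 + (-12 + (⅓)*(-63)))*(√(16² + (-120)²) - 40805) = (-3838 + (-12 - 21))*(√(256 + 14400) - 40805) = (-3838 - 33)*(√14656 - 40805) = -3871*(8*√229 - 40805) = -3871*(-40805 + 8*√229) = 157956155 - 30968*√229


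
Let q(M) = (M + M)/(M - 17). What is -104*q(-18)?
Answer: -3744/35 ≈ -106.97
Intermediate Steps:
q(M) = 2*M/(-17 + M) (q(M) = (2*M)/(-17 + M) = 2*M/(-17 + M))
-104*q(-18) = -208*(-18)/(-17 - 18) = -208*(-18)/(-35) = -208*(-18)*(-1)/35 = -104*36/35 = -3744/35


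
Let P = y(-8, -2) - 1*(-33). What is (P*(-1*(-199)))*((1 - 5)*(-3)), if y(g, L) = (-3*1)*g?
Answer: 136116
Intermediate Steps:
y(g, L) = -3*g
P = 57 (P = -3*(-8) - 1*(-33) = 24 + 33 = 57)
(P*(-1*(-199)))*((1 - 5)*(-3)) = (57*(-1*(-199)))*((1 - 5)*(-3)) = (57*199)*(-4*(-3)) = 11343*12 = 136116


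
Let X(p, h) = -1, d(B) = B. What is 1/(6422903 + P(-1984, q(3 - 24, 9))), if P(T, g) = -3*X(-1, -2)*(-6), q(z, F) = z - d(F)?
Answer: 1/6422885 ≈ 1.5569e-7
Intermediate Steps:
q(z, F) = z - F
P(T, g) = -18 (P(T, g) = -3*(-1)*(-6) = 3*(-6) = -18)
1/(6422903 + P(-1984, q(3 - 24, 9))) = 1/(6422903 - 18) = 1/6422885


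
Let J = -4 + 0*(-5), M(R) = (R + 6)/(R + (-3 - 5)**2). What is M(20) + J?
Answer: -155/42 ≈ -3.6905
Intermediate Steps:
M(R) = (6 + R)/(64 + R) (M(R) = (6 + R)/(R + (-8)**2) = (6 + R)/(R + 64) = (6 + R)/(64 + R))
J = -4 (J = -4 + 0 = -4)
M(20) + J = (6 + 20)/(64 + 20) - 4 = 26/84 - 4 = (1/84)*26 - 4 = 13/42 - 4 = -155/42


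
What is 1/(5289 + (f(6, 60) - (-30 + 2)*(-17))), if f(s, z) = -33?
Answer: 1/4780 ≈ 0.00020921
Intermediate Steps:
1/(5289 + (f(6, 60) - (-30 + 2)*(-17))) = 1/(5289 + (-33 - (-30 + 2)*(-17))) = 1/(5289 + (-33 - (-28)*(-17))) = 1/(5289 + (-33 - 1*476)) = 1/(5289 + (-33 - 476)) = 1/(5289 - 509) = 1/4780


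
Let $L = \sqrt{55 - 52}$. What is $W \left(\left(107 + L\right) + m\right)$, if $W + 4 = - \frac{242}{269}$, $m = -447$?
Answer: $\frac{448120}{269} - \frac{1318 \sqrt{3}}{269} \approx 1657.4$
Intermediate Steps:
$L = \sqrt{3} \approx 1.732$
$W = - \frac{1318}{269}$ ($W = -4 - \frac{242}{269} = - \frac{1318}{269} \approx -4.8996$)
$W \left(\left(107 + L\right) + m\right) = - \frac{1318 \left(\left(107 + \sqrt{3}\right) - 447\right)}{269} = - \frac{1318 \left(-340 + \sqrt{3}\right)}{269} = \frac{448120}{269} - \frac{1318 \sqrt{3}}{269}$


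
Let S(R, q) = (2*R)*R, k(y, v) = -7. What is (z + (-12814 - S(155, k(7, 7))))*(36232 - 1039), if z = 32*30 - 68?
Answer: -2110594596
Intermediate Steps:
S(R, q) = 2*R²
z = 892 (z = 960 - 68 = 892)
(z + (-12814 - S(155, k(7, 7))))*(36232 - 1039) = (892 + (-12814 - 2*155²))*(36232 - 1039) = (892 + (-12814 - 2*24025))*35193 = (892 + (-12814 - 1*48050))*35193 = (892 + (-12814 - 48050))*35193 = (892 - 60864)*35193 = -59972*35193 = -2110594596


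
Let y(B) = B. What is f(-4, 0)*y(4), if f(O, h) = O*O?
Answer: 64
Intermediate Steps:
f(O, h) = O²
f(-4, 0)*y(4) = (-4)²*4 = 16*4 = 64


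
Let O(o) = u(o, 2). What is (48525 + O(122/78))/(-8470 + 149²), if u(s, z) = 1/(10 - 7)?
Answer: 145576/41193 ≈ 3.5340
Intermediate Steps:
u(s, z) = ⅓ (u(s, z) = 1/3 = ⅓)
O(o) = ⅓
(48525 + O(122/78))/(-8470 + 149²) = (48525 + ⅓)/(-8470 + 149²) = 145576/(3*(-8470 + 22201)) = (145576/3)/13731 = (145576/3)*(1/13731) = 145576/41193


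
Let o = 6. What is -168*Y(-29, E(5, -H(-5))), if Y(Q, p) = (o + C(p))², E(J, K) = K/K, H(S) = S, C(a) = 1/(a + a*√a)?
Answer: -7098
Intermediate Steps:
C(a) = 1/(a + a^(3/2))
E(J, K) = 1
Y(Q, p) = (6 + 1/(p + p^(3/2)))²
-168*Y(-29, E(5, -H(-5))) = -168*(6 + 1/(1 + 1^(3/2)))² = -168*(6 + 1/(1 + 1))² = -168*(6 + 1/2)² = -168*(6 + ½)² = -168*(13/2)² = -168*169/4 = -7098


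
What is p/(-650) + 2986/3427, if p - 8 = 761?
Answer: -694463/2227550 ≈ -0.31176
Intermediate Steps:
p = 769 (p = 8 + 761 = 769)
p/(-650) + 2986/3427 = 769/(-650) + 2986/3427 = 769*(-1/650) + 2986*(1/3427) = -769/650 + 2986/3427 = -694463/2227550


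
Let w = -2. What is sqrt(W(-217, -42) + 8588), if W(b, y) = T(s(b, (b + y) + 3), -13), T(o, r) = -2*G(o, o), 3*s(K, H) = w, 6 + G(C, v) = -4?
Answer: 4*sqrt(538) ≈ 92.779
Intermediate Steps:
G(C, v) = -10 (G(C, v) = -6 - 4 = -10)
s(K, H) = -2/3 (s(K, H) = (1/3)*(-2) = -2/3)
T(o, r) = 20 (T(o, r) = -2*(-10) = 20)
W(b, y) = 20
sqrt(W(-217, -42) + 8588) = sqrt(20 + 8588) = sqrt(8608) = 4*sqrt(538)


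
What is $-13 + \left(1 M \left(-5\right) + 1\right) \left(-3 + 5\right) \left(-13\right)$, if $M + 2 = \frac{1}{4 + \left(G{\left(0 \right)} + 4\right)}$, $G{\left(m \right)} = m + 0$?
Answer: $- \frac{1131}{4} \approx -282.75$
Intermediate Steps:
$G{\left(m \right)} = m$
$M = - \frac{15}{8}$ ($M = -2 + \frac{1}{4 + \left(0 + 4\right)} = -2 + \frac{1}{4 + 4} = -2 + \frac{1}{8} = - \frac{15}{8} \approx -1.875$)
$-13 + \left(1 M \left(-5\right) + 1\right) \left(-3 + 5\right) \left(-13\right) = -13 + \left(1 \left(- \frac{15}{8}\right) \left(-5\right) + 1\right) \left(-3 + 5\right) \left(-13\right) = -13 + \left(\left(- \frac{15}{8}\right) \left(-5\right) + 1\right) 2 \left(-13\right) = -13 + \left(\frac{75}{8} + 1\right) 2 \left(-13\right) = -13 + \frac{83}{8} \cdot 2 \left(-13\right) = -13 + \frac{83}{4} \left(-13\right) = -13 - \frac{1079}{4} = - \frac{1131}{4}$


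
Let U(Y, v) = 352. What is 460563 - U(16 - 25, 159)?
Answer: 460211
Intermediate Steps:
460563 - U(16 - 25, 159) = 460563 - 1*352 = 460563 - 352 = 460211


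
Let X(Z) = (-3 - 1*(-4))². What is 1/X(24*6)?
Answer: 1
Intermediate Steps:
X(Z) = 1 (X(Z) = (-3 + 4)² = 1² = 1)
1/X(24*6) = 1/1 = 1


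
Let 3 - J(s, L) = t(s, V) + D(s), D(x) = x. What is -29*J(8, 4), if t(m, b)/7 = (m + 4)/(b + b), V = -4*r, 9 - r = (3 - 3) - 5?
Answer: 493/4 ≈ 123.25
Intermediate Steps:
r = 14 (r = 9 - ((3 - 3) - 5) = 9 - (0 - 5) = 9 - 1*(-5) = 9 + 5 = 14)
V = -56 (V = -4*14 = -56)
t(m, b) = 7*(4 + m)/(2*b) (t(m, b) = 7*((m + 4)/(b + b)) = 7*((4 + m)/((2*b))) = 7*((4 + m)*(1/(2*b))) = 7*((4 + m)/(2*b)) = 7*(4 + m)/(2*b))
J(s, L) = 13/4 - 15*s/16 (J(s, L) = 3 - ((7/2)*(4 + s)/(-56) + s) = 3 - ((7/2)*(-1/56)*(4 + s) + s) = 3 - ((-¼ - s/16) + s) = 3 - (-¼ + 15*s/16) = 3 + (¼ - 15*s/16) = 13/4 - 15*s/16)
-29*J(8, 4) = -29*(13/4 - 15/16*8) = -29*(13/4 - 15/2) = -29*(-17/4) = 493/4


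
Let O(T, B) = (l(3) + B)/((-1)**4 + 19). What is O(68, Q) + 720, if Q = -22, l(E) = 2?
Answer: 719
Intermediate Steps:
O(T, B) = 1/10 + B/20 (O(T, B) = (2 + B)/((-1)**4 + 19) = (2 + B)/(1 + 19) = (2 + B)/20 = (2 + B)*(1/20) = 1/10 + B/20)
O(68, Q) + 720 = (1/10 + (1/20)*(-22)) + 720 = (1/10 - 11/10) + 720 = -1 + 720 = 719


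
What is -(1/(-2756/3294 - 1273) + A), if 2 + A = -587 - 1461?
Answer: 4300920097/2098009 ≈ 2050.0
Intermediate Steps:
A = -2050 (A = -2 + (-587 - 1461) = -2 - 2048 = -2050)
-(1/(-2756/3294 - 1273) + A) = -(1/(-2756/3294 - 1273) - 2050) = -(1/(-2756*1/3294 - 1273) - 2050) = -(1/(-1378/1647 - 1273) - 2050) = -(1/(-2098009/1647) - 2050) = -(-1647/2098009 - 2050) = -1*(-4300920097/2098009) = 4300920097/2098009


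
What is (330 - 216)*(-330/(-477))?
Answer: 4180/53 ≈ 78.868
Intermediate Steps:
(330 - 216)*(-330/(-477)) = 114*(-330*(-1/477)) = 114*(110/159) = 4180/53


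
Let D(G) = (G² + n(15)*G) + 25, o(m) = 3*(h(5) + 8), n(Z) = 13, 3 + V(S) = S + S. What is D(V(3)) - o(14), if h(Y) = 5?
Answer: 34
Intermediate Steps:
V(S) = -3 + 2*S (V(S) = -3 + (S + S) = -3 + 2*S)
o(m) = 39 (o(m) = 3*(5 + 8) = 3*13 = 39)
D(G) = 25 + G² + 13*G (D(G) = (G² + 13*G) + 25 = 25 + G² + 13*G)
D(V(3)) - o(14) = (25 + (-3 + 2*3)² + 13*(-3 + 2*3)) - 1*39 = (25 + (-3 + 6)² + 13*(-3 + 6)) - 39 = (25 + 3² + 13*3) - 39 = (25 + 9 + 39) - 39 = 73 - 39 = 34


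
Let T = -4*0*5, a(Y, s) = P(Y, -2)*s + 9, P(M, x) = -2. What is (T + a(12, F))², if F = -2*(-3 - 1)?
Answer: 49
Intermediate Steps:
F = 8 (F = -2*(-4) = 8)
a(Y, s) = 9 - 2*s (a(Y, s) = -2*s + 9 = 9 - 2*s)
T = 0 (T = 0*5 = 0)
(T + a(12, F))² = (0 + (9 - 2*8))² = (0 + (9 - 16))² = (0 - 7)² = (-7)² = 49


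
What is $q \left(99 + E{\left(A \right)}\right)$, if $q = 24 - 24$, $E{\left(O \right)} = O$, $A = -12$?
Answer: $0$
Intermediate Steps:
$q = 0$
$q \left(99 + E{\left(A \right)}\right) = 0 \left(99 - 12\right) = 0 \cdot 87 = 0$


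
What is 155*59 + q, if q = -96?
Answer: 9049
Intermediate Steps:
155*59 + q = 155*59 - 96 = 9145 - 96 = 9049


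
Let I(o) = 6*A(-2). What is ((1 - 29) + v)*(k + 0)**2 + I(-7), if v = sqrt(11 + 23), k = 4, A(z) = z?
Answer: -460 + 16*sqrt(34) ≈ -366.70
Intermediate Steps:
I(o) = -12 (I(o) = 6*(-2) = -12)
v = sqrt(34) ≈ 5.8309
((1 - 29) + v)*(k + 0)**2 + I(-7) = ((1 - 29) + sqrt(34))*(4 + 0)**2 - 12 = (-28 + sqrt(34))*4**2 - 12 = (-28 + sqrt(34))*16 - 12 = (-448 + 16*sqrt(34)) - 12 = -460 + 16*sqrt(34)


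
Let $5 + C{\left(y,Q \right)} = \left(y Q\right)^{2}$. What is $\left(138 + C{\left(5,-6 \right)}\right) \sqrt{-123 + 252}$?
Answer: $1033 \sqrt{129} \approx 11733.0$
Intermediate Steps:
$C{\left(y,Q \right)} = -5 + Q^{2} y^{2}$ ($C{\left(y,Q \right)} = -5 + \left(y Q\right)^{2} = -5 + \left(Q y\right)^{2} = -5 + Q^{2} y^{2}$)
$\left(138 + C{\left(5,-6 \right)}\right) \sqrt{-123 + 252} = \left(138 - \left(5 - \left(-6\right)^{2} \cdot 5^{2}\right)\right) \sqrt{-123 + 252} = \left(138 + \left(-5 + 36 \cdot 25\right)\right) \sqrt{129} = \left(138 + \left(-5 + 900\right)\right) \sqrt{129} = \left(138 + 895\right) \sqrt{129} = 1033 \sqrt{129}$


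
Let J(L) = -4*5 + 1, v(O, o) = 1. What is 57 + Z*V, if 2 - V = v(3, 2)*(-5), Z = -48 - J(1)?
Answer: -146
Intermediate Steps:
J(L) = -19 (J(L) = -20 + 1 = -19)
Z = -29 (Z = -48 - 1*(-19) = -48 + 19 = -29)
V = 7 (V = 2 - (-5) = 2 - 1*(-5) = 2 + 5 = 7)
57 + Z*V = 57 - 29*7 = 57 - 203 = -146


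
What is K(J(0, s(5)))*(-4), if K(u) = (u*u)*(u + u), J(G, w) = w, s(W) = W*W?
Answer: -125000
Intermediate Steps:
s(W) = W**2
K(u) = 2*u**3 (K(u) = u**2*(2*u) = 2*u**3)
K(J(0, s(5)))*(-4) = (2*(5**2)**3)*(-4) = (2*25**3)*(-4) = (2*15625)*(-4) = 31250*(-4) = -125000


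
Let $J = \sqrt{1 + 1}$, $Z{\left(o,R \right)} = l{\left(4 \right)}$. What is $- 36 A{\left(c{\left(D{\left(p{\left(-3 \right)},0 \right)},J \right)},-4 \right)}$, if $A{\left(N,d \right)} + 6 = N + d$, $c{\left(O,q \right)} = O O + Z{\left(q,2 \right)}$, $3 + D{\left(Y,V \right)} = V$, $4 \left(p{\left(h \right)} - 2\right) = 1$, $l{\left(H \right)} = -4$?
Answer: $180$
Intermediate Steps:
$Z{\left(o,R \right)} = -4$
$p{\left(h \right)} = \frac{9}{4}$ ($p{\left(h \right)} = 2 + \frac{1}{4} \cdot 1 = 2 + \frac{1}{4} = \frac{9}{4}$)
$D{\left(Y,V \right)} = -3 + V$
$J = \sqrt{2} \approx 1.4142$
$c{\left(O,q \right)} = -4 + O^{2}$ ($c{\left(O,q \right)} = O O - 4 = O^{2} - 4 = -4 + O^{2}$)
$A{\left(N,d \right)} = -6 + N + d$ ($A{\left(N,d \right)} = -6 + \left(N + d\right) = -6 + N + d$)
$- 36 A{\left(c{\left(D{\left(p{\left(-3 \right)},0 \right)},J \right)},-4 \right)} = - 36 \left(-6 - \left(4 - \left(-3 + 0\right)^{2}\right) - 4\right) = - 36 \left(-6 - \left(4 - \left(-3\right)^{2}\right) - 4\right) = - 36 \left(-6 + \left(-4 + 9\right) - 4\right) = - 36 \left(-6 + 5 - 4\right) = \left(-36\right) \left(-5\right) = 180$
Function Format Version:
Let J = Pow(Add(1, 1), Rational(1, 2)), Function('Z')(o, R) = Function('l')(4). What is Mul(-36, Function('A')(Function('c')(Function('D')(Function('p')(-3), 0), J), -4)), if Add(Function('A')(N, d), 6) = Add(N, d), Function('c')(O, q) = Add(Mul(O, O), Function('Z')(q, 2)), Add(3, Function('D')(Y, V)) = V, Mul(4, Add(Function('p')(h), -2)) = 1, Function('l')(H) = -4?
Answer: 180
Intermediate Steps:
Function('Z')(o, R) = -4
Function('p')(h) = Rational(9, 4) (Function('p')(h) = Add(2, Mul(Rational(1, 4), 1)) = Add(2, Rational(1, 4)) = Rational(9, 4))
Function('D')(Y, V) = Add(-3, V)
J = Pow(2, Rational(1, 2)) ≈ 1.4142
Function('c')(O, q) = Add(-4, Pow(O, 2)) (Function('c')(O, q) = Add(Mul(O, O), -4) = Add(Pow(O, 2), -4) = Add(-4, Pow(O, 2)))
Function('A')(N, d) = Add(-6, N, d) (Function('A')(N, d) = Add(-6, Add(N, d)) = Add(-6, N, d))
Mul(-36, Function('A')(Function('c')(Function('D')(Function('p')(-3), 0), J), -4)) = Mul(-36, Add(-6, Add(-4, Pow(Add(-3, 0), 2)), -4)) = Mul(-36, Add(-6, Add(-4, Pow(-3, 2)), -4)) = Mul(-36, Add(-6, Add(-4, 9), -4)) = Mul(-36, Add(-6, 5, -4)) = Mul(-36, -5) = 180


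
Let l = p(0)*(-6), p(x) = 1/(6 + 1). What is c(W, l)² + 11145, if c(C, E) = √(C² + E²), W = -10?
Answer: 551041/49 ≈ 11246.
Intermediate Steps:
p(x) = ⅐ (p(x) = 1/7 = ⅐)
l = -6/7 (l = (⅐)*(-6) = -6/7 ≈ -0.85714)
c(W, l)² + 11145 = (√((-10)² + (-6/7)²))² + 11145 = (√(100 + 36/49))² + 11145 = (√(4936/49))² + 11145 = (2*√1234/7)² + 11145 = 4936/49 + 11145 = 551041/49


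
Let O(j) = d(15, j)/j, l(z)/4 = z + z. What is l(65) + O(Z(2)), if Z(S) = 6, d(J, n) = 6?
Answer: 521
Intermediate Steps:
l(z) = 8*z (l(z) = 4*(z + z) = 4*(2*z) = 8*z)
O(j) = 6/j
l(65) + O(Z(2)) = 8*65 + 6/6 = 520 + 6*(1/6) = 520 + 1 = 521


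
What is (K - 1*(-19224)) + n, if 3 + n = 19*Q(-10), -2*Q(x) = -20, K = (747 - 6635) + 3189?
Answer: 16712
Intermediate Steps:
K = -2699 (K = -5888 + 3189 = -2699)
Q(x) = 10 (Q(x) = -½*(-20) = 10)
n = 187 (n = -3 + 19*10 = -3 + 190 = 187)
(K - 1*(-19224)) + n = (-2699 - 1*(-19224)) + 187 = (-2699 + 19224) + 187 = 16525 + 187 = 16712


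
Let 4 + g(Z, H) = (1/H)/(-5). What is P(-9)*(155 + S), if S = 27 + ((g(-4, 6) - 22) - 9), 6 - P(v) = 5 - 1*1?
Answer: 4409/15 ≈ 293.93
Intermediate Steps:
g(Z, H) = -4 - 1/(5*H) (g(Z, H) = -4 + (1/H)/(-5) = -4 - ⅕/H = -4 - 1/(5*H))
P(v) = 2 (P(v) = 6 - (5 - 1*1) = 6 - (5 - 1) = 6 - 1*4 = 6 - 4 = 2)
S = -241/30 (S = 27 + (((-4 - ⅕/6) - 22) - 9) = 27 + (((-4 - ⅕*⅙) - 22) - 9) = 27 + (((-4 - 1/30) - 22) - 9) = 27 + ((-121/30 - 22) - 9) = 27 + (-781/30 - 9) = 27 - 1051/30 = -241/30 ≈ -8.0333)
P(-9)*(155 + S) = 2*(155 - 241/30) = 2*(4409/30) = 4409/15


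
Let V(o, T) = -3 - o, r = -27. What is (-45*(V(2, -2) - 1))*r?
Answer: -7290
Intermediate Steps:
(-45*(V(2, -2) - 1))*r = -45*((-3 - 1*2) - 1)*(-27) = -45*((-3 - 2) - 1)*(-27) = -45*(-5 - 1)*(-27) = -45*(-6)*(-27) = 270*(-27) = -7290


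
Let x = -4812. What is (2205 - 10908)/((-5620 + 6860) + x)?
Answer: 8703/3572 ≈ 2.4365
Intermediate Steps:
(2205 - 10908)/((-5620 + 6860) + x) = (2205 - 10908)/((-5620 + 6860) - 4812) = -8703/(1240 - 4812) = -8703/(-3572) = -8703*(-1/3572) = 8703/3572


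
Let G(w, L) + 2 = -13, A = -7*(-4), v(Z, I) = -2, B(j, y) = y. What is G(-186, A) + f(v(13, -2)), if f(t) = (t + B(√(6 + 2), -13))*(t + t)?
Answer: 45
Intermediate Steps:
A = 28
f(t) = 2*t*(-13 + t) (f(t) = (t - 13)*(t + t) = (-13 + t)*(2*t) = 2*t*(-13 + t))
G(w, L) = -15 (G(w, L) = -2 - 13 = -15)
G(-186, A) + f(v(13, -2)) = -15 + 2*(-2)*(-13 - 2) = -15 + 2*(-2)*(-15) = -15 + 60 = 45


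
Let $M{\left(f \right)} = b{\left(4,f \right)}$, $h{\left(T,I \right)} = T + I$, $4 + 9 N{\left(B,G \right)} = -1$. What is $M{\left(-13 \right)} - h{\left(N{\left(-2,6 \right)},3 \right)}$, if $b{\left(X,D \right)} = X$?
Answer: $\frac{14}{9} \approx 1.5556$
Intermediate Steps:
$N{\left(B,G \right)} = - \frac{5}{9}$ ($N{\left(B,G \right)} = - \frac{4}{9} + \frac{1}{9} \left(-1\right) = - \frac{4}{9} - \frac{1}{9} = - \frac{5}{9}$)
$h{\left(T,I \right)} = I + T$
$M{\left(f \right)} = 4$
$M{\left(-13 \right)} - h{\left(N{\left(-2,6 \right)},3 \right)} = 4 - \left(3 - \frac{5}{9}\right) = 4 - \frac{22}{9} = \frac{14}{9}$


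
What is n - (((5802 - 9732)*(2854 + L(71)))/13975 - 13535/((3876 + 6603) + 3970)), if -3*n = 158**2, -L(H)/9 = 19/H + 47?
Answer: -305568350129/40009281 ≈ -7637.4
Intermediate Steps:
L(H) = -423 - 171/H (L(H) = -9*(19/H + 47) = -9*(47 + 19/H) = -423 - 171/H)
n = -24964/3 (n = -1/3*158**2 = -1/3*24964 = -24964/3 ≈ -8321.3)
n - (((5802 - 9732)*(2854 + L(71)))/13975 - 13535/((3876 + 6603) + 3970)) = -24964/3 - (((5802 - 9732)*(2854 + (-423 - 171/71)))/13975 - 13535/((3876 + 6603) + 3970)) = -24964/3 - (-3930*(2854 + (-423 - 171*1/71))*(1/13975) - 13535/(10479 + 3970)) = -24964/3 - (-3930*(2854 + (-423 - 171/71))*(1/13975) - 13535/14449) = -24964/3 - (-3930*(2854 - 30204/71)*(1/13975) - 13535*1/14449) = -24964/3 - (-3930*172430/71*(1/13975) - 13535/14449) = -24964/3 - (-677649900/71*1/13975 - 13535/14449) = -24964/3 - (-630372/923 - 13535/14449) = -24964/3 - 1*(-9120737833/13336427) = -24964/3 + 9120737833/13336427 = -305568350129/40009281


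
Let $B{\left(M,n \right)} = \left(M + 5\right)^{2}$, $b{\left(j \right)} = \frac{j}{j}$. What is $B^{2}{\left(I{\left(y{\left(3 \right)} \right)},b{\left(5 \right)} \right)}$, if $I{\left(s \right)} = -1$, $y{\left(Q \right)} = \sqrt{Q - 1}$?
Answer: $256$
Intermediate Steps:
$y{\left(Q \right)} = \sqrt{-1 + Q}$
$b{\left(j \right)} = 1$
$B{\left(M,n \right)} = \left(5 + M\right)^{2}$
$B^{2}{\left(I{\left(y{\left(3 \right)} \right)},b{\left(5 \right)} \right)} = \left(\left(5 - 1\right)^{2}\right)^{2} = \left(4^{2}\right)^{2} = 16^{2} = 256$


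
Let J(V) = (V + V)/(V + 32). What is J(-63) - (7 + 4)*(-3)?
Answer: 1149/31 ≈ 37.065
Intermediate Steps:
J(V) = 2*V/(32 + V) (J(V) = (2*V)/(32 + V) = 2*V/(32 + V))
J(-63) - (7 + 4)*(-3) = 2*(-63)/(32 - 63) - (7 + 4)*(-3) = 2*(-63)/(-31) - 11*(-3) = 2*(-63)*(-1/31) - 1*(-33) = 126/31 + 33 = 1149/31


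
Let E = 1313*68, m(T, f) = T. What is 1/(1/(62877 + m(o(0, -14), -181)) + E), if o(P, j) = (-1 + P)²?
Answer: 62878/5613999353 ≈ 1.1200e-5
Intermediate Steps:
E = 89284
1/(1/(62877 + m(o(0, -14), -181)) + E) = 1/(1/(62877 + (-1 + 0)²) + 89284) = 1/(1/(62877 + (-1)²) + 89284) = 1/(1/(62877 + 1) + 89284) = 1/(1/62878 + 89284) = 1/(5613999353/62878) = 62878/5613999353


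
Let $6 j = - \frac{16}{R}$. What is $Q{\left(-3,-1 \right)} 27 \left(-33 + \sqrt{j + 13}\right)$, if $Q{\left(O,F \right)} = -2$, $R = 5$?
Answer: $1782 - \frac{18 \sqrt{2805}}{5} \approx 1591.3$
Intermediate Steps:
$j = - \frac{8}{15}$ ($j = \frac{\left(-16\right) \frac{1}{5}}{6} = \frac{1}{6} \left(- \frac{16}{5}\right) = - \frac{8}{15} \approx -0.53333$)
$Q{\left(-3,-1 \right)} 27 \left(-33 + \sqrt{j + 13}\right) = - 2 \cdot 27 \left(-33 + \sqrt{- \frac{8}{15} + 13}\right) = - 2 \cdot 27 \left(-33 + \sqrt{\frac{187}{15}}\right) = - 2 \cdot 27 \left(-33 + \frac{\sqrt{2805}}{15}\right) = - 2 \left(-891 + \frac{9 \sqrt{2805}}{5}\right) = 1782 - \frac{18 \sqrt{2805}}{5}$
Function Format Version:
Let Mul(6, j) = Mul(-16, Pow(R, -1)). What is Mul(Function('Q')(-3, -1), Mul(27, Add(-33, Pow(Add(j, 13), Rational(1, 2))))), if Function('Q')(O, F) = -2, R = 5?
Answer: Add(1782, Mul(Rational(-18, 5), Pow(2805, Rational(1, 2)))) ≈ 1591.3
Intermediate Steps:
j = Rational(-8, 15) (j = Mul(Rational(1, 6), Mul(-16, Pow(5, -1))) = Mul(Rational(1, 6), Mul(-16, Rational(1, 5))) = Mul(Rational(1, 6), Rational(-16, 5)) = Rational(-8, 15) ≈ -0.53333)
Mul(Function('Q')(-3, -1), Mul(27, Add(-33, Pow(Add(j, 13), Rational(1, 2))))) = Mul(-2, Mul(27, Add(-33, Pow(Add(Rational(-8, 15), 13), Rational(1, 2))))) = Mul(-2, Mul(27, Add(-33, Pow(Rational(187, 15), Rational(1, 2))))) = Mul(-2, Mul(27, Add(-33, Mul(Rational(1, 15), Pow(2805, Rational(1, 2)))))) = Mul(-2, Add(-891, Mul(Rational(9, 5), Pow(2805, Rational(1, 2))))) = Add(1782, Mul(Rational(-18, 5), Pow(2805, Rational(1, 2))))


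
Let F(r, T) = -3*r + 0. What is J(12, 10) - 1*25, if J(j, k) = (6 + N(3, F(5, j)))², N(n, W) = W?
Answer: 56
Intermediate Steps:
F(r, T) = -3*r
J(j, k) = 81 (J(j, k) = (6 - 3*5)² = (6 - 15)² = (-9)² = 81)
J(12, 10) - 1*25 = 81 - 1*25 = 81 - 25 = 56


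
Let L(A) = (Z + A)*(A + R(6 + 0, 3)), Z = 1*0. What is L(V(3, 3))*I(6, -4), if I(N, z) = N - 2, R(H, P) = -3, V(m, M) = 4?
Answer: 16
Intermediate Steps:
Z = 0
I(N, z) = -2 + N
L(A) = A*(-3 + A) (L(A) = (0 + A)*(A - 3) = A*(-3 + A))
L(V(3, 3))*I(6, -4) = (4*(-3 + 4))*(-2 + 6) = (4*1)*4 = 4*4 = 16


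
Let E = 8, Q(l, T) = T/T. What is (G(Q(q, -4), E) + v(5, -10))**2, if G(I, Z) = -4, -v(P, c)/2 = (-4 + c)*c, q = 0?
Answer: 80656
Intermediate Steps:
Q(l, T) = 1
v(P, c) = -2*c*(-4 + c) (v(P, c) = -2*(-4 + c)*c = -2*c*(-4 + c))
(G(Q(q, -4), E) + v(5, -10))**2 = (-4 + 2*(-10)*(4 - 1*(-10)))**2 = (-4 + 2*(-10)*(4 + 10))**2 = (-4 + 2*(-10)*14)**2 = (-4 - 280)**2 = (-284)**2 = 80656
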